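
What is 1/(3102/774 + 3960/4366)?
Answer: 281607/1384031 ≈ 0.20347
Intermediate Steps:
1/(3102/774 + 3960/4366) = 1/(3102*(1/774) + 3960*(1/4366)) = 1/(517/129 + 1980/2183) = 1/(1384031/281607) = 281607/1384031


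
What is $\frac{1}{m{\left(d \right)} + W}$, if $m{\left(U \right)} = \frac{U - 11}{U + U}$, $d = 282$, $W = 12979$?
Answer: $\frac{564}{7320427} \approx 7.7045 \cdot 10^{-5}$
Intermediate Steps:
$m{\left(U \right)} = \frac{-11 + U}{2 U}$
$\frac{1}{m{\left(d \right)} + W} = \frac{1}{\frac{-11 + 282}{2 \cdot 282} + 12979} = \frac{1}{\frac{1}{2} \cdot \frac{1}{282} \cdot 271 + 12979} = \frac{1}{\frac{271}{564} + 12979} = \frac{1}{\frac{7320427}{564}} = \frac{564}{7320427}$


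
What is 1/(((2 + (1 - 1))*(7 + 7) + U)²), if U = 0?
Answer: 1/784 ≈ 0.0012755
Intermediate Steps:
1/(((2 + (1 - 1))*(7 + 7) + U)²) = 1/(((2 + (1 - 1))*(7 + 7) + 0)²) = 1/(((2 + 0)*14 + 0)²) = 1/((2*14 + 0)²) = 1/((28 + 0)²) = 1/(28²) = 1/784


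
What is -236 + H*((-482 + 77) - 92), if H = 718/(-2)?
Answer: 178187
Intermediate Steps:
H = -359 (H = 718*(-½) = -359)
-236 + H*((-482 + 77) - 92) = -236 - 359*((-482 + 77) - 92) = -236 - 359*(-405 - 92) = -236 - 359*(-497) = -236 + 178423 = 178187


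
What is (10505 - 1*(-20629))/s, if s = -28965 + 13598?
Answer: -31134/15367 ≈ -2.0260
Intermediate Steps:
s = -15367
(10505 - 1*(-20629))/s = (10505 - 1*(-20629))/(-15367) = (10505 + 20629)*(-1/15367) = 31134*(-1/15367) = -31134/15367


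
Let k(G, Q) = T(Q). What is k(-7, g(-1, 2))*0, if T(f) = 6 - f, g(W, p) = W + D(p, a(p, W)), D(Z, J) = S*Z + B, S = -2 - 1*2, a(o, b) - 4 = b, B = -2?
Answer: 0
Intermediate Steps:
a(o, b) = 4 + b
S = -4 (S = -2 - 2 = -4)
D(Z, J) = -2 - 4*Z (D(Z, J) = -4*Z - 2 = -2 - 4*Z)
g(W, p) = -2 + W - 4*p (g(W, p) = W + (-2 - 4*p) = -2 + W - 4*p)
k(G, Q) = 6 - Q
k(-7, g(-1, 2))*0 = (6 - (-2 - 1 - 4*2))*0 = (6 - (-2 - 1 - 8))*0 = (6 - 1*(-11))*0 = (6 + 11)*0 = 17*0 = 0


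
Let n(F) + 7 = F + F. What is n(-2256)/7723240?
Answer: -4519/7723240 ≈ -0.00058512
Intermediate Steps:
n(F) = -7 + 2*F (n(F) = -7 + (F + F) = -7 + 2*F)
n(-2256)/7723240 = (-7 + 2*(-2256))/7723240 = (-7 - 4512)*(1/7723240) = -4519*1/7723240 = -4519/7723240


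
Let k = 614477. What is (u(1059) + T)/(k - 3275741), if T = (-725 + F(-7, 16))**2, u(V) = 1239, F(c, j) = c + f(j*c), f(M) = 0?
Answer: -179021/887088 ≈ -0.20181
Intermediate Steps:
F(c, j) = c (F(c, j) = c + 0 = c)
T = 535824 (T = (-725 - 7)**2 = (-732)**2 = 535824)
(u(1059) + T)/(k - 3275741) = (1239 + 535824)/(614477 - 3275741) = 537063/(-2661264) = 537063*(-1/2661264) = -179021/887088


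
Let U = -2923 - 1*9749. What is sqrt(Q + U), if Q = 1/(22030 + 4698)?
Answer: I*sqrt(2263174790630)/13364 ≈ 112.57*I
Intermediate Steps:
Q = 1/26728 ≈ 3.7414e-5
U = -12672 (U = -2923 - 9749 = -12672)
sqrt(Q + U) = sqrt(1/26728 - 12672) = sqrt(-338697215/26728) = I*sqrt(2263174790630)/13364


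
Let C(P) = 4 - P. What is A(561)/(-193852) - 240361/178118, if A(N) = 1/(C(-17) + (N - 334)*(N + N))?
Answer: -5934154012387549/4397467327738620 ≈ -1.3494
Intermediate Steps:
A(N) = 1/(21 + 2*N*(-334 + N)) (A(N) = 1/((4 - 1*(-17)) + (N - 334)*(N + N)) = 1/((4 + 17) + (-334 + N)*(2*N)) = 1/(21 + 2*N*(-334 + N)))
A(561)/(-193852) - 240361/178118 = 1/((21 - 668*561 + 2*561**2)*(-193852)) - 240361/178118 = -1/193852/(21 - 374748 + 2*314721) - 240361*1/178118 = -1/193852/(21 - 374748 + 629442) - 240361/178118 = -1/193852/254715 - 240361/178118 = (1/254715)*(-1/193852) - 240361/178118 = -1/49377012180 - 240361/178118 = -5934154012387549/4397467327738620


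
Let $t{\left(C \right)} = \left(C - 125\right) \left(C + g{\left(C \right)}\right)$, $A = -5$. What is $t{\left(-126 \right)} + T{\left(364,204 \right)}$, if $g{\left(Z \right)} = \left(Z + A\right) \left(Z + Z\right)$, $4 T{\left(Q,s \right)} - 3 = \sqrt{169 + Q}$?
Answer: $- \frac{33017541}{4} + \frac{\sqrt{533}}{4} \approx -8.2544 \cdot 10^{6}$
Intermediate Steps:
$T{\left(Q,s \right)} = \frac{3}{4} + \frac{\sqrt{169 + Q}}{4}$
$g{\left(Z \right)} = 2 Z \left(-5 + Z\right)$ ($g{\left(Z \right)} = \left(Z - 5\right) \left(Z + Z\right) = \left(-5 + Z\right) 2 Z = 2 Z \left(-5 + Z\right)$)
$t{\left(C \right)} = \left(-125 + C\right) \left(C + 2 C \left(-5 + C\right)\right)$ ($t{\left(C \right)} = \left(C - 125\right) \left(C + 2 C \left(-5 + C\right)\right) = \left(-125 + C\right) \left(C + 2 C \left(-5 + C\right)\right)$)
$t{\left(-126 \right)} + T{\left(364,204 \right)} = - 126 \left(1125 - -32634 + 2 \left(-126\right)^{2}\right) + \left(\frac{3}{4} + \frac{\sqrt{169 + 364}}{4}\right) = - 126 \left(1125 + 32634 + 2 \cdot 15876\right) + \left(\frac{3}{4} + \frac{\sqrt{533}}{4}\right) = - 126 \left(1125 + 32634 + 31752\right) + \left(\frac{3}{4} + \frac{\sqrt{533}}{4}\right) = \left(-126\right) 65511 + \left(\frac{3}{4} + \frac{\sqrt{533}}{4}\right) = -8254386 + \left(\frac{3}{4} + \frac{\sqrt{533}}{4}\right) = - \frac{33017541}{4} + \frac{\sqrt{533}}{4}$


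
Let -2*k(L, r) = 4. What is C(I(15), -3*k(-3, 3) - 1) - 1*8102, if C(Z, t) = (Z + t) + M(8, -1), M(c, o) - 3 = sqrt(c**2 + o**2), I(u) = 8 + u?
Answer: -8071 + sqrt(65) ≈ -8062.9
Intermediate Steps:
k(L, r) = -2 (k(L, r) = -1/2*4 = -2)
M(c, o) = 3 + sqrt(c**2 + o**2)
C(Z, t) = 3 + Z + t + sqrt(65) (C(Z, t) = (Z + t) + (3 + sqrt(8**2 + (-1)**2)) = (Z + t) + (3 + sqrt(64 + 1)) = (Z + t) + (3 + sqrt(65)) = 3 + Z + t + sqrt(65))
C(I(15), -3*k(-3, 3) - 1) - 1*8102 = (3 + (8 + 15) + (-3*(-2) - 1) + sqrt(65)) - 1*8102 = (3 + 23 + (6 - 1) + sqrt(65)) - 8102 = (3 + 23 + 5 + sqrt(65)) - 8102 = (31 + sqrt(65)) - 8102 = -8071 + sqrt(65)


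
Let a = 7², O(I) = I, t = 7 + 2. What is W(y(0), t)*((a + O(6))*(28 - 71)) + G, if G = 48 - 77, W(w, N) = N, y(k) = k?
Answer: -21314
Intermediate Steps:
t = 9
G = -29
a = 49
W(y(0), t)*((a + O(6))*(28 - 71)) + G = 9*((49 + 6)*(28 - 71)) - 29 = 9*(55*(-43)) - 29 = 9*(-2365) - 29 = -21285 - 29 = -21314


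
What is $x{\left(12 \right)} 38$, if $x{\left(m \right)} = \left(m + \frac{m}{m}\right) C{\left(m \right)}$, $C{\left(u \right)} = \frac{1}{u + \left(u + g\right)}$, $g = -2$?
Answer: $\frac{247}{11} \approx 22.455$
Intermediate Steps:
$C{\left(u \right)} = \frac{1}{-2 + 2 u}$ ($C{\left(u \right)} = \frac{1}{u + \left(u - 2\right)} = \frac{1}{u + \left(-2 + u\right)} = \frac{1}{-2 + 2 u}$)
$x{\left(m \right)} = \frac{1 + m}{2 \left(-1 + m\right)}$ ($x{\left(m \right)} = \left(m + \frac{m}{m}\right) \frac{1}{2 \left(-1 + m\right)} = \left(m + 1\right) \frac{1}{2 \left(-1 + m\right)} = \left(1 + m\right) \frac{1}{2 \left(-1 + m\right)} = \frac{1 + m}{2 \left(-1 + m\right)}$)
$x{\left(12 \right)} 38 = \frac{1 + 12}{2 \left(-1 + 12\right)} 38 = \frac{1}{2} \cdot \frac{1}{11} \cdot 13 \cdot 38 = \frac{13}{22} \cdot 38 = \frac{247}{11}$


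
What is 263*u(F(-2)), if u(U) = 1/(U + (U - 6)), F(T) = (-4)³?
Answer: -263/134 ≈ -1.9627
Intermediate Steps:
F(T) = -64
u(U) = 1/(-6 + 2*U) (u(U) = 1/(U + (-6 + U)) = 1/(-6 + 2*U))
263*u(F(-2)) = 263*(1/(2*(-3 - 64))) = 263*((½)/(-67)) = 263*((½)*(-1/67)) = 263*(-1/134) = -263/134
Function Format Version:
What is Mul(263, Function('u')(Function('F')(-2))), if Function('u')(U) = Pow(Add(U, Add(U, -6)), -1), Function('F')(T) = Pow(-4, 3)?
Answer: Rational(-263, 134) ≈ -1.9627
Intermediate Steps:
Function('F')(T) = -64
Function('u')(U) = Pow(Add(-6, Mul(2, U)), -1) (Function('u')(U) = Pow(Add(U, Add(-6, U)), -1) = Pow(Add(-6, Mul(2, U)), -1))
Mul(263, Function('u')(Function('F')(-2))) = Mul(263, Mul(Rational(1, 2), Pow(Add(-3, -64), -1))) = Mul(263, Mul(Rational(1, 2), Pow(-67, -1))) = Mul(263, Mul(Rational(1, 2), Rational(-1, 67))) = Mul(263, Rational(-1, 134)) = Rational(-263, 134)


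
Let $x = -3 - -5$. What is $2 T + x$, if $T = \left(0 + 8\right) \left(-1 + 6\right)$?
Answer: $82$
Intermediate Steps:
$T = 40$ ($T = 8 \cdot 5 = 40$)
$x = 2$ ($x = -3 + 5 = 2$)
$2 T + x = 2 \cdot 40 + 2 = 80 + 2 = 82$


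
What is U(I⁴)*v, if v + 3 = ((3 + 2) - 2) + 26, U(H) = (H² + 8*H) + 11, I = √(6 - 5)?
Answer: 520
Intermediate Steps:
I = 1 (I = √1 = 1)
U(H) = 11 + H² + 8*H
v = 26 (v = -3 + (((3 + 2) - 2) + 26) = -3 + ((5 - 2) + 26) = -3 + (3 + 26) = -3 + 29 = 26)
U(I⁴)*v = (11 + (1⁴)² + 8*1⁴)*26 = (11 + 1² + 8*1)*26 = (11 + 1 + 8)*26 = 20*26 = 520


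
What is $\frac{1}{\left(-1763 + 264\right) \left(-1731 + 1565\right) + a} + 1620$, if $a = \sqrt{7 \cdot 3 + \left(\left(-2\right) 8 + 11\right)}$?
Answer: $\frac{403117561}{248838} \approx 1620.0$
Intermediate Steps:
$a = 4$ ($a = \sqrt{21 + \left(-16 + 11\right)} = \sqrt{21 - 5} = \sqrt{16} = 4$)
$\frac{1}{\left(-1763 + 264\right) \left(-1731 + 1565\right) + a} + 1620 = \frac{1}{\left(-1763 + 264\right) \left(-1731 + 1565\right) + 4} + 1620 = \frac{1}{\left(-1499\right) \left(-166\right) + 4} + 1620 = \frac{1}{248834 + 4} + 1620 = \frac{1}{248838} + 1620 = \frac{403117561}{248838}$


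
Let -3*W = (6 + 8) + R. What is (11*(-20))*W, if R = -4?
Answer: 2200/3 ≈ 733.33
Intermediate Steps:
W = -10/3 (W = -((6 + 8) - 4)/3 = -(14 - 4)/3 = -1/3*10 = -10/3 ≈ -3.3333)
(11*(-20))*W = (11*(-20))*(-10/3) = -220*(-10/3) = 2200/3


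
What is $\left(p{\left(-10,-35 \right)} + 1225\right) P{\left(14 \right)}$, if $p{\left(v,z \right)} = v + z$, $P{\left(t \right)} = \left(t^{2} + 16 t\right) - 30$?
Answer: $460200$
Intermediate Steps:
$P{\left(t \right)} = -30 + t^{2} + 16 t$
$\left(p{\left(-10,-35 \right)} + 1225\right) P{\left(14 \right)} = \left(\left(-10 - 35\right) + 1225\right) \left(-30 + 14^{2} + 16 \cdot 14\right) = \left(-45 + 1225\right) \left(-30 + 196 + 224\right) = 1180 \cdot 390 = 460200$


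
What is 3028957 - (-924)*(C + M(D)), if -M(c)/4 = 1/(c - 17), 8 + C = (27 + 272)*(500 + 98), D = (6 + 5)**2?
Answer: 2187049507/13 ≈ 1.6823e+8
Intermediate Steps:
D = 121 (D = 11**2 = 121)
C = 178794 (C = -8 + (27 + 272)*(500 + 98) = -8 + 299*598 = -8 + 178802 = 178794)
M(c) = -4/(-17 + c) (M(c) = -4/(c - 17) = -4/(-17 + c))
3028957 - (-924)*(C + M(D)) = 3028957 - (-924)*(178794 - 4/(-17 + 121)) = 3028957 - (-924)*(178794 - 4/104) = 3028957 - (-924)*(178794 - 4*1/104) = 3028957 - (-924)*(178794 - 1/26) = 3028957 - (-924)*4648643/26 = 3028957 - 1*(-2147673066/13) = 3028957 + 2147673066/13 = 2187049507/13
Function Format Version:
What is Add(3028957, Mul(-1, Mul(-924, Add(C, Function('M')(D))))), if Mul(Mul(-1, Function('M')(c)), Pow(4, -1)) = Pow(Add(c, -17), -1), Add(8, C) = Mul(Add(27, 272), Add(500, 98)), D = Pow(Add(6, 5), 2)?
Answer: Rational(2187049507, 13) ≈ 1.6823e+8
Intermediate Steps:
D = 121 (D = Pow(11, 2) = 121)
C = 178794 (C = Add(-8, Mul(Add(27, 272), Add(500, 98))) = Add(-8, Mul(299, 598)) = Add(-8, 178802) = 178794)
Function('M')(c) = Mul(-4, Pow(Add(-17, c), -1)) (Function('M')(c) = Mul(-4, Pow(Add(c, -17), -1)) = Mul(-4, Pow(Add(-17, c), -1)))
Add(3028957, Mul(-1, Mul(-924, Add(C, Function('M')(D))))) = Add(3028957, Mul(-1, Mul(-924, Add(178794, Mul(-4, Pow(Add(-17, 121), -1)))))) = Add(3028957, Mul(-1, Mul(-924, Add(178794, Mul(-4, Pow(104, -1)))))) = Add(3028957, Mul(-1, Mul(-924, Add(178794, Mul(-4, Rational(1, 104)))))) = Add(3028957, Mul(-1, Mul(-924, Add(178794, Rational(-1, 26))))) = Add(3028957, Mul(-1, Mul(-924, Rational(4648643, 26)))) = Add(3028957, Mul(-1, Rational(-2147673066, 13))) = Add(3028957, Rational(2147673066, 13)) = Rational(2187049507, 13)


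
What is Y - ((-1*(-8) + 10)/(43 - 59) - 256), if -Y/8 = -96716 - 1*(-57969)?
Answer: 2481865/8 ≈ 3.1023e+5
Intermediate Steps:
Y = 309976 (Y = -8*(-96716 - 1*(-57969)) = -8*(-96716 + 57969) = -8*(-38747) = 309976)
Y - ((-1*(-8) + 10)/(43 - 59) - 256) = 309976 - ((-1*(-8) + 10)/(43 - 59) - 256) = 309976 - ((8 + 10)/(-16) - 256) = 309976 - (-1/16*18 - 256) = 309976 - (-9/8 - 256) = 309976 - 1*(-2057/8) = 309976 + 2057/8 = 2481865/8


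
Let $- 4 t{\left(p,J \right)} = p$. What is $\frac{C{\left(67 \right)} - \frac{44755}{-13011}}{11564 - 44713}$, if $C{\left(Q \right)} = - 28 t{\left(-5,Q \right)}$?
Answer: $\frac{410630}{431301639} \approx 0.00095207$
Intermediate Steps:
$t{\left(p,J \right)} = - \frac{p}{4}$
$C{\left(Q \right)} = -35$ ($C{\left(Q \right)} = - 28 \left(\left(- \frac{1}{4}\right) \left(-5\right)\right) = \left(-28\right) \frac{5}{4} = -35$)
$\frac{C{\left(67 \right)} - \frac{44755}{-13011}}{11564 - 44713} = \frac{-35 - \frac{44755}{-13011}}{11564 - 44713} = \frac{-35 - - \frac{44755}{13011}}{-33149} = \left(-35 + \frac{44755}{13011}\right) \left(- \frac{1}{33149}\right) = \left(- \frac{410630}{13011}\right) \left(- \frac{1}{33149}\right) = \frac{410630}{431301639}$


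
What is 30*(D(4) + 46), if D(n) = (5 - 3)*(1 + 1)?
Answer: 1500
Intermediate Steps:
D(n) = 4 (D(n) = 2*2 = 4)
30*(D(4) + 46) = 30*(4 + 46) = 30*50 = 1500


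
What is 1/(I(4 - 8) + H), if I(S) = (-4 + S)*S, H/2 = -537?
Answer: -1/1042 ≈ -0.00095969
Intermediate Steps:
H = -1074 (H = 2*(-537) = -1074)
I(S) = S*(-4 + S)
1/(I(4 - 8) + H) = 1/((4 - 8)*(-4 + (4 - 8)) - 1074) = 1/(-4*(-4 - 4) - 1074) = 1/(-4*(-8) - 1074) = 1/(32 - 1074) = 1/(-1042) = -1/1042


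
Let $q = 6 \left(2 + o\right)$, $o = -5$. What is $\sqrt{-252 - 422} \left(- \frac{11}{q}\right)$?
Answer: $\frac{11 i \sqrt{674}}{18} \approx 15.865 i$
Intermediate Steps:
$q = -18$ ($q = 6 \left(2 - 5\right) = 6 \left(-3\right) = -18$)
$\sqrt{-252 - 422} \left(- \frac{11}{q}\right) = \sqrt{-252 - 422} \left(- \frac{11}{-18}\right) = \sqrt{-674} \left(\left(-11\right) \left(- \frac{1}{18}\right)\right) = i \sqrt{674} \cdot \frac{11}{18} = \frac{11 i \sqrt{674}}{18}$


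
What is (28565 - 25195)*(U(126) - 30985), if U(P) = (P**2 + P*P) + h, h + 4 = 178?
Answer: 3171170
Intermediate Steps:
h = 174 (h = -4 + 178 = 174)
U(P) = 174 + 2*P**2 (U(P) = (P**2 + P*P) + 174 = (P**2 + P**2) + 174 = 2*P**2 + 174 = 174 + 2*P**2)
(28565 - 25195)*(U(126) - 30985) = (28565 - 25195)*((174 + 2*126**2) - 30985) = 3370*((174 + 2*15876) - 30985) = 3370*((174 + 31752) - 30985) = 3370*(31926 - 30985) = 3370*941 = 3171170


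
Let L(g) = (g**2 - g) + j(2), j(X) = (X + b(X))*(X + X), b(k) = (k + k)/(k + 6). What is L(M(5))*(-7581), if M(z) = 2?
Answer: -90972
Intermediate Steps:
b(k) = 2*k/(6 + k) (b(k) = (2*k)/(6 + k) = 2*k/(6 + k))
j(X) = 2*X*(X + 2*X/(6 + X)) (j(X) = (X + 2*X/(6 + X))*(X + X) = (X + 2*X/(6 + X))*(2*X) = 2*X*(X + 2*X/(6 + X)))
L(g) = 10 + g**2 - g (L(g) = (g**2 - g) + 2*2**2*(8 + 2)/(6 + 2) = (g**2 - g) + 2*4*10/8 = (g**2 - g) + 2*4*(1/8)*10 = (g**2 - g) + 10 = 10 + g**2 - g)
L(M(5))*(-7581) = (10 + 2**2 - 1*2)*(-7581) = (10 + 4 - 2)*(-7581) = 12*(-7581) = -90972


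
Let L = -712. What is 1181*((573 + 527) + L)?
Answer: 458228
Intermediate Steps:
1181*((573 + 527) + L) = 1181*((573 + 527) - 712) = 1181*(1100 - 712) = 1181*388 = 458228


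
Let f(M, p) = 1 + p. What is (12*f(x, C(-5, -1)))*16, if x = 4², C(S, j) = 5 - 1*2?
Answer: 768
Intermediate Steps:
C(S, j) = 3 (C(S, j) = 5 - 2 = 3)
x = 16
(12*f(x, C(-5, -1)))*16 = (12*(1 + 3))*16 = (12*4)*16 = 48*16 = 768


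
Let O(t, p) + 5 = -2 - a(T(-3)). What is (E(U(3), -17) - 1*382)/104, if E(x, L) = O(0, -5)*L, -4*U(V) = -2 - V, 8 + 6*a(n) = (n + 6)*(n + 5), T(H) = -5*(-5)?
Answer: 881/39 ≈ 22.590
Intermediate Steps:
T(H) = 25
a(n) = -4/3 + (5 + n)*(6 + n)/6 (a(n) = -4/3 + ((n + 6)*(n + 5))/6 = -4/3 + ((6 + n)*(5 + n))/6 = -4/3 + ((5 + n)*(6 + n))/6 = -4/3 + (5 + n)*(6 + n)/6)
U(V) = ½ + V/4 (U(V) = -(-2 - V)/4 = ½ + V/4)
O(t, p) = -482/3 (O(t, p) = -5 + (-2 - (11/3 + (⅙)*25² + (11/6)*25)) = -5 + (-2 - (11/3 + (⅙)*625 + 275/6)) = -5 + (-2 - (11/3 + 625/6 + 275/6)) = -5 + (-2 - 1*461/3) = -5 + (-2 - 461/3) = -5 - 467/3 = -482/3)
E(x, L) = -482*L/3
(E(U(3), -17) - 1*382)/104 = (-482/3*(-17) - 1*382)/104 = (8194/3 - 382)*(1/104) = (7048/3)*(1/104) = 881/39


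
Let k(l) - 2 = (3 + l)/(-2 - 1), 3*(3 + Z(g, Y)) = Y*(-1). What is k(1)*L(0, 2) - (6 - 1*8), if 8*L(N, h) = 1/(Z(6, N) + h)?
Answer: 23/12 ≈ 1.9167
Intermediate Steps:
Z(g, Y) = -3 - Y/3 (Z(g, Y) = -3 + (Y*(-1))/3 = -3 + (-Y)/3 = -3 - Y/3)
L(N, h) = 1/(8*(-3 + h - N/3)) (L(N, h) = 1/(8*((-3 - N/3) + h)) = 1/(8*(-3 + h - N/3)))
k(l) = 1 - l/3 (k(l) = 2 + (3 + l)/(-2 - 1) = 2 + (3 + l)/(-3) = 2 + (3 + l)*(-⅓) = 2 + (-1 - l/3) = 1 - l/3)
k(1)*L(0, 2) - (6 - 1*8) = (1 - ⅓*1)*(3/(8*(-9 - 1*0 + 3*2))) - (6 - 1*8) = (1 - ⅓)*(3/(8*(-9 + 0 + 6))) - (6 - 8) = 2*((3/8)/(-3))/3 - 1*(-2) = 2*((3/8)*(-⅓))/3 + 2 = (⅔)*(-⅛) + 2 = -1/12 + 2 = 23/12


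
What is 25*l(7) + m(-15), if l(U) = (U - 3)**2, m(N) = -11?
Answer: 389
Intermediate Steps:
l(U) = (-3 + U)**2
25*l(7) + m(-15) = 25*(-3 + 7)**2 - 11 = 25*4**2 - 11 = 25*16 - 11 = 400 - 11 = 389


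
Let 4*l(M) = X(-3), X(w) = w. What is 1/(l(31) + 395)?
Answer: 4/1577 ≈ 0.0025365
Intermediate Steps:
l(M) = -3/4 (l(M) = (1/4)*(-3) = -3/4)
1/(l(31) + 395) = 1/(-3/4 + 395) = 1/(1577/4) = 4/1577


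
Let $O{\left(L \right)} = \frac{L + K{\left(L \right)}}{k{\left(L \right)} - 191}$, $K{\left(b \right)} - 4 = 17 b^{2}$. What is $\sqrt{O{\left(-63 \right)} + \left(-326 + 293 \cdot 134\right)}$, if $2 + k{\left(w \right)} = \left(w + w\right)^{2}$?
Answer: $\frac{\sqrt{9577619109466}}{15683} \approx 197.33$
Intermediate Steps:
$k{\left(w \right)} = -2 + 4 w^{2}$ ($k{\left(w \right)} = -2 + \left(w + w\right)^{2} = -2 + \left(2 w\right)^{2} = -2 + 4 w^{2}$)
$K{\left(b \right)} = 4 + 17 b^{2}$
$O{\left(L \right)} = \frac{4 + L + 17 L^{2}}{-193 + 4 L^{2}}$ ($O{\left(L \right)} = \frac{L + \left(4 + 17 L^{2}\right)}{\left(-2 + 4 L^{2}\right) - 191} = \frac{4 + L + 17 L^{2}}{-193 + 4 L^{2}}$)
$\sqrt{O{\left(-63 \right)} + \left(-326 + 293 \cdot 134\right)} = \sqrt{\frac{4 - 63 + 17 \left(-63\right)^{2}}{-193 + 4 \left(-63\right)^{2}} + \left(-326 + 293 \cdot 134\right)} = \sqrt{\frac{4 - 63 + 17 \cdot 3969}{-193 + 4 \cdot 3969} + \left(-326 + 39262\right)} = \sqrt{\frac{4 - 63 + 67473}{-193 + 15876} + 38936} = \sqrt{\frac{1}{15683} \cdot 67414 + 38936} = \sqrt{\frac{67414}{15683} + 38936} = \sqrt{\frac{610700702}{15683}} = \frac{\sqrt{9577619109466}}{15683}$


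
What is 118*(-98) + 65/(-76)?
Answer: -878929/76 ≈ -11565.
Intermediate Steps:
118*(-98) + 65/(-76) = -11564 + 65*(-1/76) = -11564 - 65/76 = -878929/76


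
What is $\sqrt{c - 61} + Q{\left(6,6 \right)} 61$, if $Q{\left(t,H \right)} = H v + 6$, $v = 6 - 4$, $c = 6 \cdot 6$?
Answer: $1098 + 5 i \approx 1098.0 + 5.0 i$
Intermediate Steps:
$c = 36$
$v = 2$
$Q{\left(t,H \right)} = 6 + 2 H$ ($Q{\left(t,H \right)} = H 2 + 6 = 2 H + 6 = 6 + 2 H$)
$\sqrt{c - 61} + Q{\left(6,6 \right)} 61 = \sqrt{36 - 61} + \left(6 + 2 \cdot 6\right) 61 = \sqrt{-25} + \left(6 + 12\right) 61 = 5 i + 18 \cdot 61 = 5 i + 1098 = 1098 + 5 i$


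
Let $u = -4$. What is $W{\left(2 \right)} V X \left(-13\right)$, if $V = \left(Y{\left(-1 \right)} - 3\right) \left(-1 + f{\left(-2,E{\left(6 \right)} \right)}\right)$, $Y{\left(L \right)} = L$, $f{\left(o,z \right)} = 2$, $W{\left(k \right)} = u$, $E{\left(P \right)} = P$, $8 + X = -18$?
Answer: $5408$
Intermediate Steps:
$X = -26$ ($X = -8 - 18 = -26$)
$W{\left(k \right)} = -4$
$V = -4$ ($V = \left(-1 - 3\right) \left(-1 + 2\right) = \left(-4\right) 1 = -4$)
$W{\left(2 \right)} V X \left(-13\right) = \left(-4\right) \left(-4\right) \left(-26\right) \left(-13\right) = 16 \left(-26\right) \left(-13\right) = \left(-416\right) \left(-13\right) = 5408$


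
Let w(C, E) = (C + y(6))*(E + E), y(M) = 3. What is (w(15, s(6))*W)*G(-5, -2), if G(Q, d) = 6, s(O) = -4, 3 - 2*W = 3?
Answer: 0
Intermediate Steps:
W = 0 (W = 3/2 - ½*3 = 3/2 - 3/2 = 0)
w(C, E) = 2*E*(3 + C) (w(C, E) = (C + 3)*(E + E) = (3 + C)*(2*E) = 2*E*(3 + C))
(w(15, s(6))*W)*G(-5, -2) = ((2*(-4)*(3 + 15))*0)*6 = ((2*(-4)*18)*0)*6 = -144*0*6 = 0*6 = 0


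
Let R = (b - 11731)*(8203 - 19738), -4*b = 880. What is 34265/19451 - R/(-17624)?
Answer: 2682017309395/342804424 ≈ 7823.8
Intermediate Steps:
b = -220 (b = -¼*880 = -220)
R = 137854785 (R = (-220 - 11731)*(8203 - 19738) = -11951*(-11535) = 137854785)
34265/19451 - R/(-17624) = 34265/19451 - 1*137854785/(-17624) = 34265*(1/19451) - 137854785*(-1/17624) = 34265/19451 + 137854785/17624 = 2682017309395/342804424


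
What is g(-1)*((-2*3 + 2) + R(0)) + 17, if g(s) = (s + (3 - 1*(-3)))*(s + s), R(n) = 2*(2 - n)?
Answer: 17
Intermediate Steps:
R(n) = 4 - 2*n
g(s) = 2*s*(6 + s) (g(s) = (s + (3 + 3))*(2*s) = (s + 6)*(2*s) = (6 + s)*(2*s) = 2*s*(6 + s))
g(-1)*((-2*3 + 2) + R(0)) + 17 = (2*(-1)*(6 - 1))*((-2*3 + 2) + (4 - 2*0)) + 17 = (2*(-1)*5)*((-6 + 2) + (4 + 0)) + 17 = -10*(-4 + 4) + 17 = -10*0 + 17 = 0 + 17 = 17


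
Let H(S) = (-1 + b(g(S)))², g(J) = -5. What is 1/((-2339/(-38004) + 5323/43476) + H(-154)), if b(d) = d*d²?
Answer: 22948082/364327971855 ≈ 6.2987e-5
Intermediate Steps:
b(d) = d³
H(S) = 15876 (H(S) = (-1 + (-5)³)² = (-1 - 125)² = (-126)² = 15876)
1/((-2339/(-38004) + 5323/43476) + H(-154)) = 1/((-2339/(-38004) + 5323/43476) + 15876) = 1/((-2339*(-1/38004) + 5323*(1/43476)) + 15876) = 1/((2339/38004 + 5323/43476) + 15876) = 1/(4222023/22948082 + 15876) = 1/(364327971855/22948082) = 22948082/364327971855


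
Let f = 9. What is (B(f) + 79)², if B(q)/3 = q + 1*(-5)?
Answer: 8281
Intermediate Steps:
B(q) = -15 + 3*q (B(q) = 3*(q + 1*(-5)) = 3*(q - 5) = 3*(-5 + q) = -15 + 3*q)
(B(f) + 79)² = ((-15 + 3*9) + 79)² = ((-15 + 27) + 79)² = (12 + 79)² = 91² = 8281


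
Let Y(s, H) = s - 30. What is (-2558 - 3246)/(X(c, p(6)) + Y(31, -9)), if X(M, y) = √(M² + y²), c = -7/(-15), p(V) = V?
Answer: 326475/1981 - 21765*√8149/1981 ≈ -827.00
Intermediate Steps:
Y(s, H) = -30 + s
c = 7/15 (c = -7*(-1/15) = 7/15 ≈ 0.46667)
(-2558 - 3246)/(X(c, p(6)) + Y(31, -9)) = (-2558 - 3246)/(√((7/15)² + 6²) + (-30 + 31)) = -5804/(√(49/225 + 36) + 1) = -5804/(√(8149/225) + 1) = -5804/(√8149/15 + 1) = -5804/(1 + √8149/15)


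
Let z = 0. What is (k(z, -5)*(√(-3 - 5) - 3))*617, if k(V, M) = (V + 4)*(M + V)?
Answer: 37020 - 24680*I*√2 ≈ 37020.0 - 34903.0*I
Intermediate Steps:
k(V, M) = (4 + V)*(M + V)
(k(z, -5)*(√(-3 - 5) - 3))*617 = ((0² + 4*(-5) + 4*0 - 5*0)*(√(-3 - 5) - 3))*617 = ((0 - 20 + 0 + 0)*(√(-8) - 3))*617 = -20*(2*I*√2 - 3)*617 = -20*(-3 + 2*I*√2)*617 = (60 - 40*I*√2)*617 = 37020 - 24680*I*√2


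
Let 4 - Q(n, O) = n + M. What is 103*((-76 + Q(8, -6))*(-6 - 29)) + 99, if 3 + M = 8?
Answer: 306524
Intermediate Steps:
M = 5 (M = -3 + 8 = 5)
Q(n, O) = -1 - n (Q(n, O) = 4 - (n + 5) = 4 - (5 + n) = 4 + (-5 - n) = -1 - n)
103*((-76 + Q(8, -6))*(-6 - 29)) + 99 = 103*((-76 + (-1 - 1*8))*(-6 - 29)) + 99 = 103*((-76 + (-1 - 8))*(-35)) + 99 = 103*((-76 - 9)*(-35)) + 99 = 103*(-85*(-35)) + 99 = 103*2975 + 99 = 306425 + 99 = 306524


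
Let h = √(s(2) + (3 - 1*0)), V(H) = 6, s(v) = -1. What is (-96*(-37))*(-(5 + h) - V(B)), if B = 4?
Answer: -39072 - 3552*√2 ≈ -44095.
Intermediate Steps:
h = √2 (h = √(-1 + (3 - 1*0)) = √(-1 + (3 + 0)) = √(-1 + 3) = √2 ≈ 1.4142)
(-96*(-37))*(-(5 + h) - V(B)) = (-96*(-37))*(-(5 + √2) - 1*6) = 3552*((-5 - √2) - 6) = 3552*(-11 - √2) = -39072 - 3552*√2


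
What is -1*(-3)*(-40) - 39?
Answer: -159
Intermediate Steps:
-1*(-3)*(-40) - 39 = 3*(-40) - 39 = -120 - 39 = -159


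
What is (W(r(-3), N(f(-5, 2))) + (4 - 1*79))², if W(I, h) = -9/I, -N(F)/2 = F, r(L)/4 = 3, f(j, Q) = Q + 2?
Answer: 91809/16 ≈ 5738.1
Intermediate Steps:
f(j, Q) = 2 + Q
r(L) = 12 (r(L) = 4*3 = 12)
N(F) = -2*F
(W(r(-3), N(f(-5, 2))) + (4 - 1*79))² = (-9/12 + (4 - 1*79))² = (-9*1/12 + (4 - 79))² = (-¾ - 75)² = (-303/4)² = 91809/16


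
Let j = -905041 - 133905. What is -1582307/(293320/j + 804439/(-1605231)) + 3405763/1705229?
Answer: 2249957976132120187811330/1114038927499310503 ≈ 2.0196e+6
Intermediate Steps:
j = -1038946
-1582307/(293320/j + 804439/(-1605231)) + 3405763/1705229 = -1582307/(293320/(-1038946) + 804439/(-1605231)) + 3405763/1705229 = -1582307/(293320*(-1/1038946) + 804439*(-1/1605231)) + 3405763*(1/1705229) = -1582307/(-146660/519473 - 804439/1605231) + 3405763/1705229 = -1582307/(-653307519107/833874163263) + 3405763/1705229 = -1582307*(-833874163263/653307519107) + 3405763/1705229 = 1319444925650187741/653307519107 + 3405763/1705229 = 2249957976132120187811330/1114038927499310503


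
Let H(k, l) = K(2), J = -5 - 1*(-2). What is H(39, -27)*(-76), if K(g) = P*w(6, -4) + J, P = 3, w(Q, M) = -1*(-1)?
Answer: 0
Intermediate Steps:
w(Q, M) = 1
J = -3 (J = -5 + 2 = -3)
K(g) = 0 (K(g) = 3*1 - 3 = 3 - 3 = 0)
H(k, l) = 0
H(39, -27)*(-76) = 0*(-76) = 0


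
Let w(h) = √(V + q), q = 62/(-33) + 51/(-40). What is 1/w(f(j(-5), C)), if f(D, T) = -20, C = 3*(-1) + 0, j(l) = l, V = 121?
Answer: 2*√51333810/155557 ≈ 0.092118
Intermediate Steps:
C = -3 (C = -3 + 0 = -3)
q = -4163/1320 (q = 62*(-1/33) + 51*(-1/40) = -62/33 - 51/40 = -4163/1320 ≈ -3.1538)
w(h) = √51333810/660 (w(h) = √(121 - 4163/1320) = √(155557/1320) = √51333810/660)
1/w(f(j(-5), C)) = 1/(√51333810/660) = 2*√51333810/155557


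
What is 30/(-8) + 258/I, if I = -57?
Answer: -629/76 ≈ -8.2763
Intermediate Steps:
30/(-8) + 258/I = 30/(-8) + 258/(-57) = 30*(-1/8) + 258*(-1/57) = -15/4 - 86/19 = -629/76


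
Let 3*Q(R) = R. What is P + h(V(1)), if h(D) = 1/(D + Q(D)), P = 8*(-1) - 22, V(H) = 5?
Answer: -597/20 ≈ -29.850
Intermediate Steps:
Q(R) = R/3
P = -30 (P = -8 - 22 = -30)
h(D) = 3/(4*D) (h(D) = 1/(D + D/3) = 1/(4*D/3) = 3/(4*D))
P + h(V(1)) = -30 + (¾)/5 = -30 + (¾)*(⅕) = -30 + 3/20 = -597/20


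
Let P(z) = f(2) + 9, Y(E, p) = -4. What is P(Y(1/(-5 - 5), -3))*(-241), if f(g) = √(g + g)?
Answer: -2651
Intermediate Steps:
f(g) = √2*√g (f(g) = √(2*g) = √2*√g)
P(z) = 11 (P(z) = √2*√2 + 9 = 2 + 9 = 11)
P(Y(1/(-5 - 5), -3))*(-241) = 11*(-241) = -2651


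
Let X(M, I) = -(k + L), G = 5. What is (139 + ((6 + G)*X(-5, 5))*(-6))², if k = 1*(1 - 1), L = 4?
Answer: 162409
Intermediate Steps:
k = 0 (k = 1*0 = 0)
X(M, I) = -4 (X(M, I) = -(0 + 4) = -1*4 = -4)
(139 + ((6 + G)*X(-5, 5))*(-6))² = (139 + ((6 + 5)*(-4))*(-6))² = (139 + (11*(-4))*(-6))² = (139 - 44*(-6))² = (139 + 264)² = 403² = 162409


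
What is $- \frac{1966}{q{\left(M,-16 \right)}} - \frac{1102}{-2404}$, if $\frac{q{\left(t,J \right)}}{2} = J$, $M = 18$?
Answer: $\frac{595191}{9616} \approx 61.896$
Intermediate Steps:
$q{\left(t,J \right)} = 2 J$
$- \frac{1966}{q{\left(M,-16 \right)}} - \frac{1102}{-2404} = - \frac{1966}{2 \left(-16\right)} - \frac{1102}{-2404} = - \frac{1966}{-32} - - \frac{551}{1202} = \left(-1966\right) \left(- \frac{1}{32}\right) + \frac{551}{1202} = \frac{983}{16} + \frac{551}{1202} = \frac{595191}{9616}$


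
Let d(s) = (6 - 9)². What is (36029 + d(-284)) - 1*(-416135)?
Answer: 452173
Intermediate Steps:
d(s) = 9 (d(s) = (-3)² = 9)
(36029 + d(-284)) - 1*(-416135) = (36029 + 9) - 1*(-416135) = 36038 + 416135 = 452173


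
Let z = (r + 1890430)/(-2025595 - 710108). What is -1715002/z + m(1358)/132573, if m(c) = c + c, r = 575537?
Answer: 29618930421802810/15567649671 ≈ 1.9026e+6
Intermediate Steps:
z = -821989/911901 (z = (575537 + 1890430)/(-2025595 - 710108) = 2465967/(-2735703) = 2465967*(-1/2735703) = -821989/911901 ≈ -0.90140)
m(c) = 2*c
-1715002/z + m(1358)/132573 = -1715002/(-821989/911901) + (2*1358)/132573 = -1715002*(-911901/821989) + 2716*(1/132573) = 1563912038802/821989 + 388/18939 = 29618930421802810/15567649671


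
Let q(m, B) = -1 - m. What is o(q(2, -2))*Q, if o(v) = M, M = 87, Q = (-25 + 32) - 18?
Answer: -957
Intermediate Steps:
Q = -11 (Q = 7 - 18 = -11)
o(v) = 87
o(q(2, -2))*Q = 87*(-11) = -957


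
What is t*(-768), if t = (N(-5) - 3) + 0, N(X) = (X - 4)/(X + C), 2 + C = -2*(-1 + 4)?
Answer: 23040/13 ≈ 1772.3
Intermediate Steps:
C = -8 (C = -2 - 2*(-1 + 4) = -2 - 2*3 = -2 - 6 = -8)
N(X) = (-4 + X)/(-8 + X) (N(X) = (X - 4)/(X - 8) = (-4 + X)/(-8 + X))
t = -30/13 (t = ((-4 - 5)/(-8 - 5) - 3) + 0 = (-9/(-13) - 3) + 0 = (-1/13*(-9) - 3) + 0 = (9/13 - 3) + 0 = -30/13 + 0 = -30/13 ≈ -2.3077)
t*(-768) = -30/13*(-768) = 23040/13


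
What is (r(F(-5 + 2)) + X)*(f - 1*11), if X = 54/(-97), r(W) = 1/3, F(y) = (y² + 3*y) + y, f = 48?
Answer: -2405/291 ≈ -8.2646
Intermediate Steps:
F(y) = y² + 4*y
r(W) = ⅓
X = -54/97 (X = 54*(-1/97) = -54/97 ≈ -0.55670)
(r(F(-5 + 2)) + X)*(f - 1*11) = (⅓ - 54/97)*(48 - 1*11) = -65*(48 - 11)/291 = -65/291*37 = -2405/291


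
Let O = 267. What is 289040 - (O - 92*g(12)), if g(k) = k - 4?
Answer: 289509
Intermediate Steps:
g(k) = -4 + k
289040 - (O - 92*g(12)) = 289040 - (267 - 92*(-4 + 12)) = 289040 - (267 - 92*8) = 289040 - (267 - 736) = 289040 - 1*(-469) = 289040 + 469 = 289509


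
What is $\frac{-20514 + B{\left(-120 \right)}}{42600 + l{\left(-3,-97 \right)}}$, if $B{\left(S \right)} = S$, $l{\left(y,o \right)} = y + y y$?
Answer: $- \frac{3439}{7101} \approx -0.4843$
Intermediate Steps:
$l{\left(y,o \right)} = y + y^{2}$
$\frac{-20514 + B{\left(-120 \right)}}{42600 + l{\left(-3,-97 \right)}} = \frac{-20514 - 120}{42600 - 3 \left(1 - 3\right)} = - \frac{20634}{42600 - -6} = - \frac{20634}{42600 + 6} = - \frac{20634}{42606} = \left(-20634\right) \frac{1}{42606} = - \frac{3439}{7101}$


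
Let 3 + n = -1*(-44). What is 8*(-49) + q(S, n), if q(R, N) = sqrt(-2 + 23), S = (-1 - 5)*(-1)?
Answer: -392 + sqrt(21) ≈ -387.42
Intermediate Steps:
S = 6 (S = -6*(-1) = 6)
n = 41 (n = -3 - 1*(-44) = -3 + 44 = 41)
q(R, N) = sqrt(21)
8*(-49) + q(S, n) = 8*(-49) + sqrt(21) = -392 + sqrt(21)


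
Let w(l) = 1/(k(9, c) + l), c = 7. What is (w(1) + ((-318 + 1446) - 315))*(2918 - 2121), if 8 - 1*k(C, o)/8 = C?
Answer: 4534930/7 ≈ 6.4785e+5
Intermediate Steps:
k(C, o) = 64 - 8*C
w(l) = 1/(-8 + l) (w(l) = 1/((64 - 8*9) + l) = 1/((64 - 72) + l) = 1/(-8 + l))
(w(1) + ((-318 + 1446) - 315))*(2918 - 2121) = (1/(-8 + 1) + ((-318 + 1446) - 315))*(2918 - 2121) = (1/(-7) + (1128 - 315))*797 = (-⅐ + 813)*797 = (5690/7)*797 = 4534930/7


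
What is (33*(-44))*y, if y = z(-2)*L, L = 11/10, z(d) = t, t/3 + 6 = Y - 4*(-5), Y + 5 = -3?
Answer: -143748/5 ≈ -28750.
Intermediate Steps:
Y = -8 (Y = -5 - 3 = -8)
t = 18 (t = -18 + 3*(-8 - 4*(-5)) = -18 + 3*(-8 + 20) = -18 + 3*12 = -18 + 36 = 18)
z(d) = 18
L = 11/10 (L = 11*(1/10) = 11/10 ≈ 1.1000)
y = 99/5 (y = 18*(11/10) = 99/5 ≈ 19.800)
(33*(-44))*y = (33*(-44))*(99/5) = -1452*99/5 = -143748/5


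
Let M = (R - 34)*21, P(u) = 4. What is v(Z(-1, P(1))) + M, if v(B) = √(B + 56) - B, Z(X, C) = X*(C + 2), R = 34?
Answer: 6 + 5*√2 ≈ 13.071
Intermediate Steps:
Z(X, C) = X*(2 + C)
M = 0 (M = (34 - 34)*21 = 0*21 = 0)
v(B) = √(56 + B) - B
v(Z(-1, P(1))) + M = (√(56 - (2 + 4)) - (-1)*(2 + 4)) + 0 = (√(56 - 1*6) - (-1)*6) + 0 = (√(56 - 6) - 1*(-6)) + 0 = (√50 + 6) + 0 = (5*√2 + 6) + 0 = (6 + 5*√2) + 0 = 6 + 5*√2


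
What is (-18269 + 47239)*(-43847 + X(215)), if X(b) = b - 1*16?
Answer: -1264482560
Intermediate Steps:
X(b) = -16 + b (X(b) = b - 16 = -16 + b)
(-18269 + 47239)*(-43847 + X(215)) = (-18269 + 47239)*(-43847 + (-16 + 215)) = 28970*(-43847 + 199) = 28970*(-43648) = -1264482560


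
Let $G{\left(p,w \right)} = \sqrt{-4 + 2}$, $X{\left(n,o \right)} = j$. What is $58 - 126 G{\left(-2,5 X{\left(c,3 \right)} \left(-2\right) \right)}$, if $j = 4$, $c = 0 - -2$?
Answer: $58 - 126 i \sqrt{2} \approx 58.0 - 178.19 i$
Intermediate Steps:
$c = 2$ ($c = 0 + 2 = 2$)
$X{\left(n,o \right)} = 4$
$G{\left(p,w \right)} = i \sqrt{2}$ ($G{\left(p,w \right)} = \sqrt{-2} = i \sqrt{2}$)
$58 - 126 G{\left(-2,5 X{\left(c,3 \right)} \left(-2\right) \right)} = 58 - 126 i \sqrt{2}$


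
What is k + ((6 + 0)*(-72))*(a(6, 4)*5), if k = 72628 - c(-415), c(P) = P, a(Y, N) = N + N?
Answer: 55763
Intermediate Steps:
a(Y, N) = 2*N
k = 73043 (k = 72628 - 1*(-415) = 72628 + 415 = 73043)
k + ((6 + 0)*(-72))*(a(6, 4)*5) = 73043 + ((6 + 0)*(-72))*((2*4)*5) = 73043 + (6*(-72))*(8*5) = 73043 - 432*40 = 73043 - 17280 = 55763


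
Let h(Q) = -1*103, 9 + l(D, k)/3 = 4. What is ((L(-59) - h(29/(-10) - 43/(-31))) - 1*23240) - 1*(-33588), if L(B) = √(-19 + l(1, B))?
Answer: 10451 + I*√34 ≈ 10451.0 + 5.831*I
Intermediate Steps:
l(D, k) = -15 (l(D, k) = -27 + 3*4 = -27 + 12 = -15)
h(Q) = -103
L(B) = I*√34 (L(B) = √(-19 - 15) = √(-34) = I*√34)
((L(-59) - h(29/(-10) - 43/(-31))) - 1*23240) - 1*(-33588) = ((I*√34 - 1*(-103)) - 1*23240) - 1*(-33588) = ((I*√34 + 103) - 23240) + 33588 = ((103 + I*√34) - 23240) + 33588 = (-23137 + I*√34) + 33588 = 10451 + I*√34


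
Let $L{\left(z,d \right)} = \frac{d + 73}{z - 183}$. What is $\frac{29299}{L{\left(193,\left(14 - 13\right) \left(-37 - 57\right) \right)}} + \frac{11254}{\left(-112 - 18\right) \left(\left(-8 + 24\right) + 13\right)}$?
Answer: $- \frac{552404317}{39585} \approx -13955.0$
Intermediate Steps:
$L{\left(z,d \right)} = \frac{73 + d}{-183 + z}$
$\frac{29299}{L{\left(193,\left(14 - 13\right) \left(-37 - 57\right) \right)}} + \frac{11254}{\left(-112 - 18\right) \left(\left(-8 + 24\right) + 13\right)} = \frac{29299}{\frac{1}{-183 + 193} \left(73 + \left(14 - 13\right) \left(-37 - 57\right)\right)} + \frac{11254}{\left(-112 - 18\right) \left(\left(-8 + 24\right) + 13\right)} = \frac{29299}{\frac{1}{10} \left(73 + 1 \left(-94\right)\right)} + \frac{11254}{\left(-130\right) \left(16 + 13\right)} = \frac{29299}{\frac{1}{10} \left(73 - 94\right)} + \frac{11254}{\left(-130\right) 29} = \frac{29299}{\frac{1}{10} \left(-21\right)} + \frac{11254}{-3770} = \frac{29299}{- \frac{21}{10}} + 11254 \left(- \frac{1}{3770}\right) = 29299 \left(- \frac{10}{21}\right) - \frac{5627}{1885} = - \frac{292990}{21} - \frac{5627}{1885} = - \frac{552404317}{39585}$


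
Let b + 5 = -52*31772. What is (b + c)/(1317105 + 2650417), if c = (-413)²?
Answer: -740790/1983761 ≈ -0.37343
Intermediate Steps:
c = 170569
b = -1652149 (b = -5 - 52*31772 = -5 - 1652144 = -1652149)
(b + c)/(1317105 + 2650417) = (-1652149 + 170569)/(1317105 + 2650417) = -1481580/3967522 = -1481580*1/3967522 = -740790/1983761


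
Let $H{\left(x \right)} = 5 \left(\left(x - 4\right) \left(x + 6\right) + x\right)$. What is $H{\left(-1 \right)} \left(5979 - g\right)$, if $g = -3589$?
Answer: $-1243840$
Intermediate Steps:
$H{\left(x \right)} = 5 x + 5 \left(-4 + x\right) \left(6 + x\right)$ ($H{\left(x \right)} = 5 \left(\left(-4 + x\right) \left(6 + x\right) + x\right) = 5 \left(x + \left(-4 + x\right) \left(6 + x\right)\right) = 5 x + 5 \left(-4 + x\right) \left(6 + x\right)$)
$H{\left(-1 \right)} \left(5979 - g\right) = \left(-120 + 5 \left(-1\right)^{2} + 15 \left(-1\right)\right) \left(5979 - -3589\right) = \left(-120 + 5 \cdot 1 - 15\right) \left(5979 + 3589\right) = \left(-120 + 5 - 15\right) 9568 = \left(-130\right) 9568 = -1243840$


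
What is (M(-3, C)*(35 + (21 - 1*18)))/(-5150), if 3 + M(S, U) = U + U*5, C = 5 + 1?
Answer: -627/2575 ≈ -0.24350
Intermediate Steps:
C = 6
M(S, U) = -3 + 6*U (M(S, U) = -3 + (U + U*5) = -3 + (U + 5*U) = -3 + 6*U)
(M(-3, C)*(35 + (21 - 1*18)))/(-5150) = ((-3 + 6*6)*(35 + (21 - 1*18)))/(-5150) = ((-3 + 36)*(35 + (21 - 18)))*(-1/5150) = (33*(35 + 3))*(-1/5150) = (33*38)*(-1/5150) = 1254*(-1/5150) = -627/2575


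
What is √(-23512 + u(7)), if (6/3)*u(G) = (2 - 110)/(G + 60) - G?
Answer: I*√422258790/134 ≈ 153.35*I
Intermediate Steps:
u(G) = -54/(60 + G) - G/2 (u(G) = ((2 - 110)/(G + 60) - G)/2 = (-108/(60 + G) - G)/2 = (-G - 108/(60 + G))/2 = -54/(60 + G) - G/2)
√(-23512 + u(7)) = √(-23512 + (-108 - 1*7² - 60*7)/(2*(60 + 7))) = √(-23512 + (½)*(-108 - 1*49 - 420)/67) = √(-23512 + (½)*(1/67)*(-108 - 49 - 420)) = √(-23512 + (½)*(1/67)*(-577)) = √(-23512 - 577/134) = √(-3151185/134) = I*√422258790/134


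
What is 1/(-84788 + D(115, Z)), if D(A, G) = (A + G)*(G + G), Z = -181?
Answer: -1/60896 ≈ -1.6421e-5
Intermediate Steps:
D(A, G) = 2*G*(A + G) (D(A, G) = (A + G)*(2*G) = 2*G*(A + G))
1/(-84788 + D(115, Z)) = 1/(-84788 + 2*(-181)*(115 - 181)) = 1/(-84788 + 2*(-181)*(-66)) = 1/(-84788 + 23892) = 1/(-60896) = -1/60896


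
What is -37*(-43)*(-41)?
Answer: -65231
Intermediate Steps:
-37*(-43)*(-41) = 1591*(-41) = -65231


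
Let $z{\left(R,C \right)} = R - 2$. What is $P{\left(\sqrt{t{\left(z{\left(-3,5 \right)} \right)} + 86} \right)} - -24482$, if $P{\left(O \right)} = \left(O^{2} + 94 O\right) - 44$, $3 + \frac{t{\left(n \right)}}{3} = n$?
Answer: $24500 + 94 \sqrt{62} \approx 25240.0$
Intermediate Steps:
$z{\left(R,C \right)} = -2 + R$
$t{\left(n \right)} = -9 + 3 n$
$P{\left(O \right)} = -44 + O^{2} + 94 O$
$P{\left(\sqrt{t{\left(z{\left(-3,5 \right)} \right)} + 86} \right)} - -24482 = \left(-44 + \left(\sqrt{\left(-9 + 3 \left(-2 - 3\right)\right) + 86}\right)^{2} + 94 \sqrt{\left(-9 + 3 \left(-2 - 3\right)\right) + 86}\right) - -24482 = \left(-44 + \left(\sqrt{\left(-9 + 3 \left(-5\right)\right) + 86}\right)^{2} + 94 \sqrt{\left(-9 + 3 \left(-5\right)\right) + 86}\right) + 24482 = \left(-44 + \left(\sqrt{\left(-9 - 15\right) + 86}\right)^{2} + 94 \sqrt{\left(-9 - 15\right) + 86}\right) + 24482 = \left(-44 + \left(\sqrt{-24 + 86}\right)^{2} + 94 \sqrt{-24 + 86}\right) + 24482 = \left(-44 + \left(\sqrt{62}\right)^{2} + 94 \sqrt{62}\right) + 24482 = \left(-44 + 62 + 94 \sqrt{62}\right) + 24482 = \left(18 + 94 \sqrt{62}\right) + 24482 = 24500 + 94 \sqrt{62}$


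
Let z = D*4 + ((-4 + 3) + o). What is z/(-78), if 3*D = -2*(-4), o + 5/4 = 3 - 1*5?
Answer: -77/936 ≈ -0.082265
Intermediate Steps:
o = -13/4 (o = -5/4 + (3 - 1*5) = -5/4 + (3 - 5) = -5/4 - 2 = -13/4 ≈ -3.2500)
D = 8/3 (D = (-2*(-4))/3 = (⅓)*8 = 8/3 ≈ 2.6667)
z = 77/12 (z = (8/3)*4 + ((-4 + 3) - 13/4) = 32/3 + (-1 - 13/4) = 32/3 - 17/4 = 77/12 ≈ 6.4167)
z/(-78) = (77/12)/(-78) = (77/12)*(-1/78) = -77/936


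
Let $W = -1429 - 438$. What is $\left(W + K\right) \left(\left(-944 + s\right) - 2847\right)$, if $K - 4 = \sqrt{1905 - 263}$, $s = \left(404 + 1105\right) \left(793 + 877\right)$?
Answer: $-4687753257 + 2516239 \sqrt{1642} \approx -4.5858 \cdot 10^{9}$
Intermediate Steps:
$W = -1867$ ($W = -1429 - 438 = -1867$)
$s = 2520030$ ($s = 1509 \cdot 1670 = 2520030$)
$K = 4 + \sqrt{1642}$ ($K = 4 + \sqrt{1905 - 263} = 4 + \sqrt{1642} \approx 44.522$)
$\left(W + K\right) \left(\left(-944 + s\right) - 2847\right) = \left(-1867 + \left(4 + \sqrt{1642}\right)\right) \left(\left(-944 + 2520030\right) - 2847\right) = \left(-1863 + \sqrt{1642}\right) \left(2519086 - 2847\right) = \left(-1863 + \sqrt{1642}\right) 2516239 = -4687753257 + 2516239 \sqrt{1642}$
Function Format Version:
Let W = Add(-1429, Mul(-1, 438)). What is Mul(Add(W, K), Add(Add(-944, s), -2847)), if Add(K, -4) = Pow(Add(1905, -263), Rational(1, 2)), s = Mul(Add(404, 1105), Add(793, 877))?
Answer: Add(-4687753257, Mul(2516239, Pow(1642, Rational(1, 2)))) ≈ -4.5858e+9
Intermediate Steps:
W = -1867 (W = Add(-1429, -438) = -1867)
s = 2520030 (s = Mul(1509, 1670) = 2520030)
K = Add(4, Pow(1642, Rational(1, 2))) (K = Add(4, Pow(Add(1905, -263), Rational(1, 2))) = Add(4, Pow(1642, Rational(1, 2))) ≈ 44.522)
Mul(Add(W, K), Add(Add(-944, s), -2847)) = Mul(Add(-1867, Add(4, Pow(1642, Rational(1, 2)))), Add(Add(-944, 2520030), -2847)) = Mul(Add(-1863, Pow(1642, Rational(1, 2))), Add(2519086, -2847)) = Mul(Add(-1863, Pow(1642, Rational(1, 2))), 2516239) = Add(-4687753257, Mul(2516239, Pow(1642, Rational(1, 2))))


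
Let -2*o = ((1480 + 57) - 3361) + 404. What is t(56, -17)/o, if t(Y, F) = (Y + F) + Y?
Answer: 19/142 ≈ 0.13380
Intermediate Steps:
o = 710 (o = -(((1480 + 57) - 3361) + 404)/2 = -((1537 - 3361) + 404)/2 = -(-1824 + 404)/2 = -1/2*(-1420) = 710)
t(Y, F) = F + 2*Y (t(Y, F) = (F + Y) + Y = F + 2*Y)
t(56, -17)/o = (-17 + 2*56)/710 = (-17 + 112)*(1/710) = 95*(1/710) = 19/142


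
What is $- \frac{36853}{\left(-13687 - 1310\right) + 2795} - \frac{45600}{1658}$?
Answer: $- \frac{247654463}{10115458} \approx -24.483$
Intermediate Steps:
$- \frac{36853}{\left(-13687 - 1310\right) + 2795} - \frac{45600}{1658} = - \frac{36853}{-14997 + 2795} - \frac{22800}{829} = - \frac{36853}{-12202} - \frac{22800}{829} = \left(-36853\right) \left(- \frac{1}{12202}\right) - \frac{22800}{829} = \frac{36853}{12202} - \frac{22800}{829} = - \frac{247654463}{10115458}$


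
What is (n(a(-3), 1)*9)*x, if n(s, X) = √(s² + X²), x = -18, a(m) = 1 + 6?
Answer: -810*√2 ≈ -1145.5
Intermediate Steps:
a(m) = 7
n(s, X) = √(X² + s²)
(n(a(-3), 1)*9)*x = (√(1² + 7²)*9)*(-18) = (√(1 + 49)*9)*(-18) = (√50*9)*(-18) = ((5*√2)*9)*(-18) = (45*√2)*(-18) = -810*√2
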